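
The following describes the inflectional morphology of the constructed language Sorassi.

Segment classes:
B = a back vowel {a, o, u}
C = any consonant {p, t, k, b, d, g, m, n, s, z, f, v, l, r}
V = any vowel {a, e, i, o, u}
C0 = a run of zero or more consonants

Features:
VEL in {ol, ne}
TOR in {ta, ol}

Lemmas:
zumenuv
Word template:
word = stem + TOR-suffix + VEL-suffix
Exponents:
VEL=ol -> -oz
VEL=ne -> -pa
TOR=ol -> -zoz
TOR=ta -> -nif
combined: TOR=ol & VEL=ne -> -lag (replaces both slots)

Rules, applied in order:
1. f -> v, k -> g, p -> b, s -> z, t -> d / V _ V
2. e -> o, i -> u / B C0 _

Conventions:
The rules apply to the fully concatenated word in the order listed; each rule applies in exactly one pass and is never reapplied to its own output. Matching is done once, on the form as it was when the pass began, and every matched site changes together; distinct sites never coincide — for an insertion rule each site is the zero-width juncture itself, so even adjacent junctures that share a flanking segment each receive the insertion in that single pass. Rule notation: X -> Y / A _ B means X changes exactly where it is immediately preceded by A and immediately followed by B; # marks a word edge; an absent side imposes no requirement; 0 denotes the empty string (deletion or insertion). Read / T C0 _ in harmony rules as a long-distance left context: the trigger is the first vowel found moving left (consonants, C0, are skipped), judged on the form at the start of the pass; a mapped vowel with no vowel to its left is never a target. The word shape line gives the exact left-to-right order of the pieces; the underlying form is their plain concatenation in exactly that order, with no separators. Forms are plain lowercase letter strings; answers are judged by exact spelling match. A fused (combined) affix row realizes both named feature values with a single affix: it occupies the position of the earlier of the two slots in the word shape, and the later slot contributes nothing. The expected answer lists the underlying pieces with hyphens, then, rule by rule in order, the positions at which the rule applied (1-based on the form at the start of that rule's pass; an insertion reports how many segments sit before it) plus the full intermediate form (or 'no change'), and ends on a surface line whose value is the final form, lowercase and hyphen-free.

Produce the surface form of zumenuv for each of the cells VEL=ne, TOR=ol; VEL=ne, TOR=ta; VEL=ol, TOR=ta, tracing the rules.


cell VEL=ne, TOR=ol:
underlying: zumenuv-lag
1. f -> v, k -> g, p -> b, s -> z, t -> d / V _ V: no change
2. e -> o, i -> u / B C0 _: fires at position(s) 4: zumonuvlag
surface: zumonuvlag

cell VEL=ne, TOR=ta:
underlying: zumenuv-nif-pa
1. f -> v, k -> g, p -> b, s -> z, t -> d / V _ V: no change
2. e -> o, i -> u / B C0 _: fires at position(s) 4, 9: zumonuvnufpa
surface: zumonuvnufpa

cell VEL=ol, TOR=ta:
underlying: zumenuv-nif-oz
1. f -> v, k -> g, p -> b, s -> z, t -> d / V _ V: fires at position(s) 10: zumenuvnivoz
2. e -> o, i -> u / B C0 _: fires at position(s) 4, 9: zumonuvnuvoz
surface: zumonuvnuvoz


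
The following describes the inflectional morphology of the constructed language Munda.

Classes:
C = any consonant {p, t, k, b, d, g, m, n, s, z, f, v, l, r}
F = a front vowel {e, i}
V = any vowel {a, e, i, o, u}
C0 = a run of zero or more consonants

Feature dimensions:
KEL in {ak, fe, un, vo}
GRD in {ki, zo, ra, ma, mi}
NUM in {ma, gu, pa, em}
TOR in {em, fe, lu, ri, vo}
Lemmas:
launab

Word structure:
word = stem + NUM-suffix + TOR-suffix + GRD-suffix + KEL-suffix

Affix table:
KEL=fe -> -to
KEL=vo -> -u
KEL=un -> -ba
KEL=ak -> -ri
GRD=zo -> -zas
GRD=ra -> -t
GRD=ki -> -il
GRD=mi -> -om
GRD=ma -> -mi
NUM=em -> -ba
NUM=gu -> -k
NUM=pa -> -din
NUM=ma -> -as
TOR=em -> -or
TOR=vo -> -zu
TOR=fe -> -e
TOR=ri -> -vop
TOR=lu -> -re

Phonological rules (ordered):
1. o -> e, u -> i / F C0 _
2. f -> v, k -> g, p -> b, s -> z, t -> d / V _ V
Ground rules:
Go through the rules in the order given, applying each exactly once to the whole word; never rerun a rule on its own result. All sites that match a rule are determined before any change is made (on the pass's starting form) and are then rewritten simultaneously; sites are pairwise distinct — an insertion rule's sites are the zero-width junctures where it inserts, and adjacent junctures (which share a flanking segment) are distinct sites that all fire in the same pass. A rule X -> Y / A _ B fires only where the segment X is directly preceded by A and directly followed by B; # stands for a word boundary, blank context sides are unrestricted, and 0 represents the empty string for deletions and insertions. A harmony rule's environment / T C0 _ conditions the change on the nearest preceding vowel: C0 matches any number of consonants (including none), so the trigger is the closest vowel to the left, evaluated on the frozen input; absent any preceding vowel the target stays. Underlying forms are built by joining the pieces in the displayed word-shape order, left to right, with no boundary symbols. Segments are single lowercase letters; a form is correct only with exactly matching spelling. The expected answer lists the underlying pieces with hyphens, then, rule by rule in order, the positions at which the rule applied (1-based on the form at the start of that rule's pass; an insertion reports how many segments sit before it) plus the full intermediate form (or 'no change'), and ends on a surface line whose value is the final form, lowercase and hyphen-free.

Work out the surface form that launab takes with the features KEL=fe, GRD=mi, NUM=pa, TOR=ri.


underlying: launab-din-vop-om-to
1. o -> e, u -> i / F C0 _: fires at position(s) 11: launabdinvepomto
2. f -> v, k -> g, p -> b, s -> z, t -> d / V _ V: fires at position(s) 12: launabdinvebomto
surface: launabdinvebomto


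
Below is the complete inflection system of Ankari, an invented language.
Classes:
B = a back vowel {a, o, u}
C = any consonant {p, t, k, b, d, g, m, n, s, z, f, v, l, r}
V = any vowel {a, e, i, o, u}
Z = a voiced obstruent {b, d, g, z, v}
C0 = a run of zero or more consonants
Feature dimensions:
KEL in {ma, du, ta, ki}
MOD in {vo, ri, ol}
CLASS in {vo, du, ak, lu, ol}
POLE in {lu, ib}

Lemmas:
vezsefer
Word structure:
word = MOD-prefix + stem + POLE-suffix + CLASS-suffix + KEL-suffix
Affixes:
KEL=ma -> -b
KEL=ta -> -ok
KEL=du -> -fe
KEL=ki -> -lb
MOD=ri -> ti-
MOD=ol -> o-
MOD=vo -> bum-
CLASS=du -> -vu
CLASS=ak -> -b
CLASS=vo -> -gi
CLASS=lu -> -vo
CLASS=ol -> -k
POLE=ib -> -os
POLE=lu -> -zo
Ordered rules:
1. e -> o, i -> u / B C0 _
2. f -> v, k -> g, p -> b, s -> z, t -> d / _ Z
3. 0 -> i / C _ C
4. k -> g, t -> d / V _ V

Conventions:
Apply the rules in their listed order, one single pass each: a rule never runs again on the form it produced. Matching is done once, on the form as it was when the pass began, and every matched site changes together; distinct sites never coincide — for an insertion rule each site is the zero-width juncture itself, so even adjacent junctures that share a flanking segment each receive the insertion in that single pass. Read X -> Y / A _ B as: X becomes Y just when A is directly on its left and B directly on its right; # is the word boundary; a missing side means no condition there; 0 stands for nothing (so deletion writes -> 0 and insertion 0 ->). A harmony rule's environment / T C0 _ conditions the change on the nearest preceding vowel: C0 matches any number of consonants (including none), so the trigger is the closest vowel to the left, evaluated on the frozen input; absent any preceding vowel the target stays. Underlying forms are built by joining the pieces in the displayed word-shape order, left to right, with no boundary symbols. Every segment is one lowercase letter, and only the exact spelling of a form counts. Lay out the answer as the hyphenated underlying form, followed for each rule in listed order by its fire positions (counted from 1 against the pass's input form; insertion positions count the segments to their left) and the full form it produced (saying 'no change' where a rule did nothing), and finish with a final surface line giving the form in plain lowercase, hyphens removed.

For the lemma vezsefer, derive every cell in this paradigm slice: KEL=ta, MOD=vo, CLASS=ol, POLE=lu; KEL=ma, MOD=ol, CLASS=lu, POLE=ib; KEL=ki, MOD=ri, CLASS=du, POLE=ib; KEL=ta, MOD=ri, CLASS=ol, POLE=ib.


cell KEL=ta, MOD=vo, CLASS=ol, POLE=lu:
underlying: bum-vezsefer-zo-k-ok
1. e -> o, i -> u / B C0 _: fires at position(s) 5: bumvozseferzokok
2. f -> v, k -> g, p -> b, s -> z, t -> d / _ Z: no change
3. 0 -> i / C _ C: inserts after position(s) 3, 6, 11: bumivoziseferizokok
4. k -> g, t -> d / V _ V: fires at position(s) 17: bumivoziseferizogok
surface: bumivoziseferizogok

cell KEL=ma, MOD=ol, CLASS=lu, POLE=ib:
underlying: o-vezsefer-os-vo-b
1. e -> o, i -> u / B C0 _: fires at position(s) 3: ovozseferosvob
2. f -> v, k -> g, p -> b, s -> z, t -> d / _ Z: fires at position(s) 11: ovozseferozvob
3. 0 -> i / C _ C: inserts after position(s) 4, 11: ovoziseferozivob
4. k -> g, t -> d / V _ V: no change
surface: ovoziseferozivob

cell KEL=ki, MOD=ri, CLASS=du, POLE=ib:
underlying: ti-vezsefer-os-vu-lb
1. e -> o, i -> u / B C0 _: no change
2. f -> v, k -> g, p -> b, s -> z, t -> d / _ Z: fires at position(s) 12: tivezseferozvulb
3. 0 -> i / C _ C: inserts after position(s) 5, 12, 15: tiveziseferozivulib
4. k -> g, t -> d / V _ V: no change
surface: tiveziseferozivulib

cell KEL=ta, MOD=ri, CLASS=ol, POLE=ib:
underlying: ti-vezsefer-os-k-ok
1. e -> o, i -> u / B C0 _: no change
2. f -> v, k -> g, p -> b, s -> z, t -> d / _ Z: no change
3. 0 -> i / C _ C: inserts after position(s) 5, 12: tiveziseferosikok
4. k -> g, t -> d / V _ V: fires at position(s) 15: tiveziseferosigok
surface: tiveziseferosigok


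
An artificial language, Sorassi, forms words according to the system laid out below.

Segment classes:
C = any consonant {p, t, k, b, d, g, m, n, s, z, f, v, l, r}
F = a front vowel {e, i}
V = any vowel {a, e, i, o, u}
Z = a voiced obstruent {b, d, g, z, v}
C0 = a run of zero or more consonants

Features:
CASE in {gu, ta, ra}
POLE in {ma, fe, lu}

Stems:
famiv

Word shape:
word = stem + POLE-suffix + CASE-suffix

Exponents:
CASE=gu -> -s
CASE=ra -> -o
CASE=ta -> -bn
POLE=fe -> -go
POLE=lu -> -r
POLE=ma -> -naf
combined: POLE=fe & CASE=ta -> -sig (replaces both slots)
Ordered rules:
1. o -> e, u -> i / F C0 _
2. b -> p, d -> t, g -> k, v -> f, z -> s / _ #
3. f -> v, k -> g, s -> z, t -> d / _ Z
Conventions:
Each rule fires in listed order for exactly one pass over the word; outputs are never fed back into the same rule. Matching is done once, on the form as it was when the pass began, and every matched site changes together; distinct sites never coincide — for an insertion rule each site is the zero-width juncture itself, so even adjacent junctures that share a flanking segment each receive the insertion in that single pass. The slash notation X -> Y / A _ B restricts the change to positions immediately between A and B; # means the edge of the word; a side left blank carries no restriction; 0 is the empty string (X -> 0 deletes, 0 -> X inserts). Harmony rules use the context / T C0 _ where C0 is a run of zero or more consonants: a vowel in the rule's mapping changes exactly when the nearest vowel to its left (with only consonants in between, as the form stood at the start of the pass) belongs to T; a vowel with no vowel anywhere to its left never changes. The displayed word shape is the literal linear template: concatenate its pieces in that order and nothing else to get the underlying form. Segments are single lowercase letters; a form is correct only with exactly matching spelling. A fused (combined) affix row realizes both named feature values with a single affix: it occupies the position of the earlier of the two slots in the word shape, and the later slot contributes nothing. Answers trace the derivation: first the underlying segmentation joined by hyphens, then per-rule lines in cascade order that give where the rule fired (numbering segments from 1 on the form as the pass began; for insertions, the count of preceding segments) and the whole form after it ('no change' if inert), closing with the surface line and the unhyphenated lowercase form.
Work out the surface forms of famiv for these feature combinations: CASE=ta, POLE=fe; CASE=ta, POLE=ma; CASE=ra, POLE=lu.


cell CASE=ta, POLE=fe:
underlying: famiv-sig
1. o -> e, u -> i / F C0 _: no change
2. b -> p, d -> t, g -> k, v -> f, z -> s / _ #: fires at position(s) 8: famivsik
3. f -> v, k -> g, s -> z, t -> d / _ Z: no change
surface: famivsik

cell CASE=ta, POLE=ma:
underlying: famiv-naf-bn
1. o -> e, u -> i / F C0 _: no change
2. b -> p, d -> t, g -> k, v -> f, z -> s / _ #: no change
3. f -> v, k -> g, s -> z, t -> d / _ Z: fires at position(s) 8: famivnavbn
surface: famivnavbn

cell CASE=ra, POLE=lu:
underlying: famiv-r-o
1. o -> e, u -> i / F C0 _: fires at position(s) 7: famivre
2. b -> p, d -> t, g -> k, v -> f, z -> s / _ #: no change
3. f -> v, k -> g, s -> z, t -> d / _ Z: no change
surface: famivre


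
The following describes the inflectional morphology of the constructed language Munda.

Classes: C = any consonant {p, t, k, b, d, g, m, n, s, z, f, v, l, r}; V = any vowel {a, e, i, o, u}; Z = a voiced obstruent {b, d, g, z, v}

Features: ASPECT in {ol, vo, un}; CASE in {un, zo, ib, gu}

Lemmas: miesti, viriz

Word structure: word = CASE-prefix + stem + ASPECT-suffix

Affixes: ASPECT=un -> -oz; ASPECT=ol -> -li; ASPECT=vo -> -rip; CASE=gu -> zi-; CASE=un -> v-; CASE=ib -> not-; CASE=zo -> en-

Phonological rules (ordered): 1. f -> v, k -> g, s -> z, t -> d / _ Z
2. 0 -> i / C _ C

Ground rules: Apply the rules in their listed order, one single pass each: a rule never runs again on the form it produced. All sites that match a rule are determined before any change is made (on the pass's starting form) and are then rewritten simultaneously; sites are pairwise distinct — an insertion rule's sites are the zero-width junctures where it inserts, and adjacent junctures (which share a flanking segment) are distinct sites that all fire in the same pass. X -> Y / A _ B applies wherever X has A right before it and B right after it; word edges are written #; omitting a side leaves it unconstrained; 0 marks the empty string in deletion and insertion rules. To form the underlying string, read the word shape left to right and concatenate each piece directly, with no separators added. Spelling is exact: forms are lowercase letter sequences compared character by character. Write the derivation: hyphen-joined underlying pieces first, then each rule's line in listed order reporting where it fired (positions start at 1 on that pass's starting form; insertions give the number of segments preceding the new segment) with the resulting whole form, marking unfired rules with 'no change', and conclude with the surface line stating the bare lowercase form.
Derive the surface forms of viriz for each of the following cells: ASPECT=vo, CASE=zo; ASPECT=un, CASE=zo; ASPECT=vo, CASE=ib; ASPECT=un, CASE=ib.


cell ASPECT=vo, CASE=zo:
underlying: en-viriz-rip
1. f -> v, k -> g, s -> z, t -> d / _ Z: no change
2. 0 -> i / C _ C: inserts after position(s) 2, 7: enivirizirip
surface: enivirizirip

cell ASPECT=un, CASE=zo:
underlying: en-viriz-oz
1. f -> v, k -> g, s -> z, t -> d / _ Z: no change
2. 0 -> i / C _ C: inserts after position(s) 2: enivirizoz
surface: enivirizoz

cell ASPECT=vo, CASE=ib:
underlying: not-viriz-rip
1. f -> v, k -> g, s -> z, t -> d / _ Z: fires at position(s) 3: nodvirizrip
2. 0 -> i / C _ C: inserts after position(s) 3, 8: nodivirizirip
surface: nodivirizirip

cell ASPECT=un, CASE=ib:
underlying: not-viriz-oz
1. f -> v, k -> g, s -> z, t -> d / _ Z: fires at position(s) 3: nodvirizoz
2. 0 -> i / C _ C: inserts after position(s) 3: nodivirizoz
surface: nodivirizoz


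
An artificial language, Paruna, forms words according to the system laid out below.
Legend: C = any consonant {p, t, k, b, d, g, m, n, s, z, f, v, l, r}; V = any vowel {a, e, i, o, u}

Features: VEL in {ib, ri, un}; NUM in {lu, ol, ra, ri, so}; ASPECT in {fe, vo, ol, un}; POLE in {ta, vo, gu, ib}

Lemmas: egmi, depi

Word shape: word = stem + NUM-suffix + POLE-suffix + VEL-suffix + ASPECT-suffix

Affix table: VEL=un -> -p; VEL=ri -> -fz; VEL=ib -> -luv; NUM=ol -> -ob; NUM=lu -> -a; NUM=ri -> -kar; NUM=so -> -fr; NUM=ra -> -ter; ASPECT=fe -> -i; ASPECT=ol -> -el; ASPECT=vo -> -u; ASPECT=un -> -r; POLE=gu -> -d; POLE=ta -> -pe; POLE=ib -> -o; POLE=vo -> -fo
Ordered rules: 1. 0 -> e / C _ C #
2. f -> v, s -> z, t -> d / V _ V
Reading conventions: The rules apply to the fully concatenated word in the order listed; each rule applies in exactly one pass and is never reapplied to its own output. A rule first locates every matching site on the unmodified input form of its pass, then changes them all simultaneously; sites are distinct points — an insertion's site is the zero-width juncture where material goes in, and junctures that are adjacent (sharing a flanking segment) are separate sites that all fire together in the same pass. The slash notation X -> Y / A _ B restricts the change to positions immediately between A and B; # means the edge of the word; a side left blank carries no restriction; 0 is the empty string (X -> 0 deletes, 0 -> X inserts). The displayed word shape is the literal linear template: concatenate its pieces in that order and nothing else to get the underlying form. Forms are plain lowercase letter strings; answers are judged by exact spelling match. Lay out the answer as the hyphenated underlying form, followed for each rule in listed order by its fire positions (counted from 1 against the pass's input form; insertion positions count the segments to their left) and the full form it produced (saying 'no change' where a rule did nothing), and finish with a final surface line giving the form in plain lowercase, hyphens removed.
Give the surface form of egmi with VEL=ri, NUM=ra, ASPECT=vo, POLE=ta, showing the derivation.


underlying: egmi-ter-pe-fz-u
1. 0 -> e / C _ C #: no change
2. f -> v, s -> z, t -> d / V _ V: fires at position(s) 5: egmiderpefzu
surface: egmiderpefzu


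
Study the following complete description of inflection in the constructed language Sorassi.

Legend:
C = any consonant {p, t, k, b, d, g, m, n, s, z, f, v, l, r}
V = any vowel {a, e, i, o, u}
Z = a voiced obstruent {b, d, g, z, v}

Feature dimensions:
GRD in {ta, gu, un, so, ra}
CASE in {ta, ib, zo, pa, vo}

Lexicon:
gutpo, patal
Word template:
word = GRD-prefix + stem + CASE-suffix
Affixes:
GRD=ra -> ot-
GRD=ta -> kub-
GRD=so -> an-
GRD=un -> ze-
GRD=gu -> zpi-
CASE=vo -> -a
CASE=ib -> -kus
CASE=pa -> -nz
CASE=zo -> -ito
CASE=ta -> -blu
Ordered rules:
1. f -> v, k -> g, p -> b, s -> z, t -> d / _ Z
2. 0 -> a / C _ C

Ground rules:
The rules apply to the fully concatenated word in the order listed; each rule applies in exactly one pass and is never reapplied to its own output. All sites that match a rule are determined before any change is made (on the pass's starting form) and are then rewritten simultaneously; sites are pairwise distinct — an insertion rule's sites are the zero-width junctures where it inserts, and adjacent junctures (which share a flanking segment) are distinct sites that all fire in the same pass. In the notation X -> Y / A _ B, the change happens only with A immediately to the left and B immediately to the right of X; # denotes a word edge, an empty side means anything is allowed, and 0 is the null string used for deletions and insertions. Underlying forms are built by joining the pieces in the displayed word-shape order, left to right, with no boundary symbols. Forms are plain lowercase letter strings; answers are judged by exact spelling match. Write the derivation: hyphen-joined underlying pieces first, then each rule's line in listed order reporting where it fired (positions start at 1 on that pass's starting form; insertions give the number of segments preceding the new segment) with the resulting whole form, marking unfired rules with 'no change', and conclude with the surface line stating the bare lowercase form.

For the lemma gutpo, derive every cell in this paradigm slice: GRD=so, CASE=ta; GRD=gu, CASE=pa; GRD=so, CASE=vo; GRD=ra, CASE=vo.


cell GRD=so, CASE=ta:
underlying: an-gutpo-blu
1. f -> v, k -> g, p -> b, s -> z, t -> d / _ Z: no change
2. 0 -> a / C _ C: inserts after position(s) 2, 5, 8: anagutapobalu
surface: anagutapobalu

cell GRD=gu, CASE=pa:
underlying: zpi-gutpo-nz
1. f -> v, k -> g, p -> b, s -> z, t -> d / _ Z: no change
2. 0 -> a / C _ C: inserts after position(s) 1, 6, 9: zapigutaponaz
surface: zapigutaponaz

cell GRD=so, CASE=vo:
underlying: an-gutpo-a
1. f -> v, k -> g, p -> b, s -> z, t -> d / _ Z: no change
2. 0 -> a / C _ C: inserts after position(s) 2, 5: anagutapoa
surface: anagutapoa

cell GRD=ra, CASE=vo:
underlying: ot-gutpo-a
1. f -> v, k -> g, p -> b, s -> z, t -> d / _ Z: fires at position(s) 2: odgutpoa
2. 0 -> a / C _ C: inserts after position(s) 2, 5: odagutapoa
surface: odagutapoa


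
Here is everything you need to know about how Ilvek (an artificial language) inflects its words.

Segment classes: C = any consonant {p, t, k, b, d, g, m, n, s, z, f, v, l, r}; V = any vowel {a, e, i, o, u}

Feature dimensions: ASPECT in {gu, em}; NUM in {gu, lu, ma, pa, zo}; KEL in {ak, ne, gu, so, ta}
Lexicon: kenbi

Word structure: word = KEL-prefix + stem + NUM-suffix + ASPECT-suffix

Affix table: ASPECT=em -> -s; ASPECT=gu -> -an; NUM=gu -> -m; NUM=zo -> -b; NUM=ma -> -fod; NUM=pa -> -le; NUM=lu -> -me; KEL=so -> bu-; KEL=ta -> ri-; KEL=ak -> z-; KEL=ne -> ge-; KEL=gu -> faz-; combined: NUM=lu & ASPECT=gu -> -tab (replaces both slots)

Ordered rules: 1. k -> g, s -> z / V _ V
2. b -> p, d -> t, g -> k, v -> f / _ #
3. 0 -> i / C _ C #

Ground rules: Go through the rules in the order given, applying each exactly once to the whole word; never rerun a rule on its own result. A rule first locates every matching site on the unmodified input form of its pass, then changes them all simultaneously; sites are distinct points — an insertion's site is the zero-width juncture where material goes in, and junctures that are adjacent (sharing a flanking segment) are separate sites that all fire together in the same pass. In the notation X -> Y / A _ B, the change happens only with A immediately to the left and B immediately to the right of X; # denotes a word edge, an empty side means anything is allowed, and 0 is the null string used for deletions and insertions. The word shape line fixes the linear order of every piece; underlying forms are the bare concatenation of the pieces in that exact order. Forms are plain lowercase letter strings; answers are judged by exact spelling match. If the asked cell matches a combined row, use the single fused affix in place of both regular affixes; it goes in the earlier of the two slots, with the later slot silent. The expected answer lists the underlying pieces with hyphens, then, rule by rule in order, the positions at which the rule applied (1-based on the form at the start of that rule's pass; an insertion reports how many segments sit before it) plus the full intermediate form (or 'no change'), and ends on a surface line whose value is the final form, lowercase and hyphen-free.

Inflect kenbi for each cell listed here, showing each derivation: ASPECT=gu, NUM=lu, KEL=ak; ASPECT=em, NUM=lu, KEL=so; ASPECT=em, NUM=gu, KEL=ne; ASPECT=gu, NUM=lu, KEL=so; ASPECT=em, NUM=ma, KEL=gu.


cell ASPECT=gu, NUM=lu, KEL=ak:
underlying: z-kenbi-tab
1. k -> g, s -> z / V _ V: no change
2. b -> p, d -> t, g -> k, v -> f / _ #: fires at position(s) 9: zkenbitap
3. 0 -> i / C _ C #: no change
surface: zkenbitap

cell ASPECT=em, NUM=lu, KEL=so:
underlying: bu-kenbi-me-s
1. k -> g, s -> z / V _ V: fires at position(s) 3: bugenbimes
2. b -> p, d -> t, g -> k, v -> f / _ #: no change
3. 0 -> i / C _ C #: no change
surface: bugenbimes

cell ASPECT=em, NUM=gu, KEL=ne:
underlying: ge-kenbi-m-s
1. k -> g, s -> z / V _ V: fires at position(s) 3: gegenbims
2. b -> p, d -> t, g -> k, v -> f / _ #: no change
3. 0 -> i / C _ C #: inserts after position(s) 8: gegenbimis
surface: gegenbimis

cell ASPECT=gu, NUM=lu, KEL=so:
underlying: bu-kenbi-tab
1. k -> g, s -> z / V _ V: fires at position(s) 3: bugenbitab
2. b -> p, d -> t, g -> k, v -> f / _ #: fires at position(s) 10: bugenbitap
3. 0 -> i / C _ C #: no change
surface: bugenbitap

cell ASPECT=em, NUM=ma, KEL=gu:
underlying: faz-kenbi-fod-s
1. k -> g, s -> z / V _ V: no change
2. b -> p, d -> t, g -> k, v -> f / _ #: no change
3. 0 -> i / C _ C #: inserts after position(s) 11: fazkenbifodis
surface: fazkenbifodis


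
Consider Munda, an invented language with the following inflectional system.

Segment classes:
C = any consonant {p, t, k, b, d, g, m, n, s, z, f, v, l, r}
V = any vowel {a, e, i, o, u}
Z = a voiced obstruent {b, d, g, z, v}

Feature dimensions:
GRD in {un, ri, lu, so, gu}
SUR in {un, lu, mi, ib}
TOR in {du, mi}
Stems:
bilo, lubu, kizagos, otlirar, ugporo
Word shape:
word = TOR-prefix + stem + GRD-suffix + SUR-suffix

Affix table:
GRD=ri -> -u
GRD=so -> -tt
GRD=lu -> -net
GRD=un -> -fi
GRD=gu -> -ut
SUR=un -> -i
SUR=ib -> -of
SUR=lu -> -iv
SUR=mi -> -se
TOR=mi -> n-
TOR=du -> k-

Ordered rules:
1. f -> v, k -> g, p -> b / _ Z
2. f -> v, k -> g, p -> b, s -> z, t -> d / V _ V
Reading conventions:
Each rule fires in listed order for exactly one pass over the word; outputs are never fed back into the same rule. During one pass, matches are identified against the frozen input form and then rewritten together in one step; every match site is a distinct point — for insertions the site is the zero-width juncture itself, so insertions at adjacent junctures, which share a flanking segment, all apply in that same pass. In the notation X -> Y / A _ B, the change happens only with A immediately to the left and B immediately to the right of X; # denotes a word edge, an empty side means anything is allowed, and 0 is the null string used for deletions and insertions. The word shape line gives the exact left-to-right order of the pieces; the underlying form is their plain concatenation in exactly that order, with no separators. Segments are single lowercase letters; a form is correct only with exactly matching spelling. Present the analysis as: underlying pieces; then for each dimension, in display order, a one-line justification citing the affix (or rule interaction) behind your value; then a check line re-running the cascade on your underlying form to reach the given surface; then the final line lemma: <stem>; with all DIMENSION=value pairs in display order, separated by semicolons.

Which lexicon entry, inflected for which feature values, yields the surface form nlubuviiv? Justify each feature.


underlying: n-lubu-fi-iv
GRD=un - signalled by the affix -fi
SUR=lu - signalled by the affix -iv
TOR=mi - signalled by the affix n-
check: nlubufiiv -> nlubufiiv -> nlubuviiv
lemma: lubu; GRD=un; SUR=lu; TOR=mi


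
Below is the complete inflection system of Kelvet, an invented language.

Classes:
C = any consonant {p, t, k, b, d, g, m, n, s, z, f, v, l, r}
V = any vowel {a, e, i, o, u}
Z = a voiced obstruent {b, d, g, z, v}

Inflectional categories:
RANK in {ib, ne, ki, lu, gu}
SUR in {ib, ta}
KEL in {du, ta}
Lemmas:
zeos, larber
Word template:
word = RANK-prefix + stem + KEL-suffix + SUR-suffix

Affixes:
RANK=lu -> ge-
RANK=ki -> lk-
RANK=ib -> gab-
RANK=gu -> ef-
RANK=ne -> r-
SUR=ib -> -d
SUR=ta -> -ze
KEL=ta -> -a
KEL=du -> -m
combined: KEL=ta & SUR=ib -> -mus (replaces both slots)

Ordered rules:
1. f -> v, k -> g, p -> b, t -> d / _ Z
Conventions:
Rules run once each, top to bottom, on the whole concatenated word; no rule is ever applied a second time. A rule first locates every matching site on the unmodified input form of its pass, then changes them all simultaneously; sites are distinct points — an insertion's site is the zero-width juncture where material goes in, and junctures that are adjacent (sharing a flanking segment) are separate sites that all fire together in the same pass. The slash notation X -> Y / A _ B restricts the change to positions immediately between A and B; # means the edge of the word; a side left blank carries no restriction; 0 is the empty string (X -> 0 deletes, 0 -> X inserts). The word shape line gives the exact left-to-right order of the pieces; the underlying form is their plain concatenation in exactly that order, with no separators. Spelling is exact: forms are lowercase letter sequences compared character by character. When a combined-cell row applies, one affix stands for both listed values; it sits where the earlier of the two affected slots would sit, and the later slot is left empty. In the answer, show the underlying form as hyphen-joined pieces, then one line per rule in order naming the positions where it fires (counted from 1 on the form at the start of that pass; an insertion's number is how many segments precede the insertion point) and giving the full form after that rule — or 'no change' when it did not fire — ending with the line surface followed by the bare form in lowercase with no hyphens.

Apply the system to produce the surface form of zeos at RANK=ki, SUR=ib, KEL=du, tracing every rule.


underlying: lk-zeos-m-d
1. f -> v, k -> g, p -> b, t -> d / _ Z: fires at position(s) 2: lgzeosmd
surface: lgzeosmd


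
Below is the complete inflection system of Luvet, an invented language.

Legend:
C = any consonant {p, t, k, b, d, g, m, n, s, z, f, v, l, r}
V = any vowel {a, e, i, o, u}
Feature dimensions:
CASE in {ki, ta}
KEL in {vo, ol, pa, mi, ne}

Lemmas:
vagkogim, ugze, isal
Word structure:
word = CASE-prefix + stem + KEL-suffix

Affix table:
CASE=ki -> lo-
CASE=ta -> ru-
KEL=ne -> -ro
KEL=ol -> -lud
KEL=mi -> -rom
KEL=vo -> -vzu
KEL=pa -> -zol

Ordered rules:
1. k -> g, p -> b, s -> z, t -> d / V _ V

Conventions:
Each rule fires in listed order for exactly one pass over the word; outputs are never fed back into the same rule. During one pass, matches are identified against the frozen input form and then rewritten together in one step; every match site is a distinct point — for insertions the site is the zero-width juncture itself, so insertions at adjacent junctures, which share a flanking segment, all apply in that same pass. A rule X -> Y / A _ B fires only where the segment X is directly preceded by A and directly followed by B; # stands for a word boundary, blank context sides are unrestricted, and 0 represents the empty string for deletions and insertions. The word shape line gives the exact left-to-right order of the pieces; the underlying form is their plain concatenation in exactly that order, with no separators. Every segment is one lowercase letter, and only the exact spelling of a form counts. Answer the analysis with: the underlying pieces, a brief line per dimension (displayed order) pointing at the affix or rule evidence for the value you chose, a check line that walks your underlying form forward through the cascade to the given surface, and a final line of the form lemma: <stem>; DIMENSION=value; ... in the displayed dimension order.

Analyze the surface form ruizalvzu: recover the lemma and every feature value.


underlying: ru-isal-vzu
CASE=ta - signalled by the affix ru-
KEL=vo - signalled by the affix -vzu
check: ruisalvzu -> ruizalvzu
lemma: isal; CASE=ta; KEL=vo


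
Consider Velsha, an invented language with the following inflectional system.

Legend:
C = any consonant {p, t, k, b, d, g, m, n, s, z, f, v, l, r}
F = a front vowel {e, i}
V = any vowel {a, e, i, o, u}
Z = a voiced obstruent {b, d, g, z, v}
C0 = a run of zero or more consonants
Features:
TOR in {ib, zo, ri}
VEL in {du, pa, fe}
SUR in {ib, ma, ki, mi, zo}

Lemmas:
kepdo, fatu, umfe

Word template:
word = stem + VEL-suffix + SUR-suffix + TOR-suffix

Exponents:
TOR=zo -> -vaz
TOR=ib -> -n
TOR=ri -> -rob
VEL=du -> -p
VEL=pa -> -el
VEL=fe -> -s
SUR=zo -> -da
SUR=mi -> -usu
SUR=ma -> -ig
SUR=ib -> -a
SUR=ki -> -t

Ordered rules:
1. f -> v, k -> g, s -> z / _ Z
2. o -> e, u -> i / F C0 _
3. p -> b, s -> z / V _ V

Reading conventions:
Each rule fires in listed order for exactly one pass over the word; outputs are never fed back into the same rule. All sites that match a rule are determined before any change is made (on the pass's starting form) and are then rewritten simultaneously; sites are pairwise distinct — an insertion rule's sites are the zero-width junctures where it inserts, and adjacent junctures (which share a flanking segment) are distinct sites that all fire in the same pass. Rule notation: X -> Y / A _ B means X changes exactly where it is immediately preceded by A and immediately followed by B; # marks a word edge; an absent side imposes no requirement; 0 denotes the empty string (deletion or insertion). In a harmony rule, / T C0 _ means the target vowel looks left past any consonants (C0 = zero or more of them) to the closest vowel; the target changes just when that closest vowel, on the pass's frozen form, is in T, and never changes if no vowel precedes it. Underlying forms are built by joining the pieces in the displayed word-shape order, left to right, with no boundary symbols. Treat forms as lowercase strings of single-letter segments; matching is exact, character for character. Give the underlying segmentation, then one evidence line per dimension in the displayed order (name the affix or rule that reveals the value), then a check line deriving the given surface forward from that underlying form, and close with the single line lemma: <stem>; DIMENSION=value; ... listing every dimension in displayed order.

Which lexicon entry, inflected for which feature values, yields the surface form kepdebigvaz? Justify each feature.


underlying: kepdo-p-ig-vaz
TOR=zo - signalled by the affix -vaz
VEL=du - signalled by the affix -p
SUR=ma - signalled by the affix -ig
check: kepdopigvaz -> kepdopigvaz -> kepdepigvaz -> kepdebigvaz
lemma: kepdo; TOR=zo; VEL=du; SUR=ma


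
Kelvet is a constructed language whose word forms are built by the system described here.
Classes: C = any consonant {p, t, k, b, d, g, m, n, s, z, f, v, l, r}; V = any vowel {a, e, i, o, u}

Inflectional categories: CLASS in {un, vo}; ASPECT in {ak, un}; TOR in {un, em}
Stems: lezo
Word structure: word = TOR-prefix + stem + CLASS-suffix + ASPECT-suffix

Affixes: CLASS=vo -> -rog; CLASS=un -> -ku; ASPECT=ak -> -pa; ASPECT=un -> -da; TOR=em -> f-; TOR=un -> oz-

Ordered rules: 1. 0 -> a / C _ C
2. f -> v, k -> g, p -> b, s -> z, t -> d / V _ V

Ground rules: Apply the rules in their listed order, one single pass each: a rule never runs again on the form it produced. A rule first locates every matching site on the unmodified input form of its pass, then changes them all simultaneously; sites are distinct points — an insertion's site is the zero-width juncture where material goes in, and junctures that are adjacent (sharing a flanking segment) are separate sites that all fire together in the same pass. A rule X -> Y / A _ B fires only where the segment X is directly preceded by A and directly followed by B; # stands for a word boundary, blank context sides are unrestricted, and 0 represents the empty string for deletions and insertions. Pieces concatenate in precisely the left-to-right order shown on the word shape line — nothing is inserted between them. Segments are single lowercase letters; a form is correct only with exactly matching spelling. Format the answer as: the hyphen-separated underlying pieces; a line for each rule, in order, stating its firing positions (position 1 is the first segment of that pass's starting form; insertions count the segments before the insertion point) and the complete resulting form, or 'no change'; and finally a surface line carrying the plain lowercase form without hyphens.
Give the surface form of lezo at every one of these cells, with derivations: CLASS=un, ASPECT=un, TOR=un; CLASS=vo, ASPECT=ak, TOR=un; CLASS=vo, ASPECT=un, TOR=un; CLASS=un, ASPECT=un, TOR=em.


cell CLASS=un, ASPECT=un, TOR=un:
underlying: oz-lezo-ku-da
1. 0 -> a / C _ C: inserts after position(s) 2: ozalezokuda
2. f -> v, k -> g, p -> b, s -> z, t -> d / V _ V: fires at position(s) 8: ozalezoguda
surface: ozalezoguda

cell CLASS=vo, ASPECT=ak, TOR=un:
underlying: oz-lezo-rog-pa
1. 0 -> a / C _ C: inserts after position(s) 2, 9: ozalezorogapa
2. f -> v, k -> g, p -> b, s -> z, t -> d / V _ V: fires at position(s) 12: ozalezorogaba
surface: ozalezorogaba

cell CLASS=vo, ASPECT=un, TOR=un:
underlying: oz-lezo-rog-da
1. 0 -> a / C _ C: inserts after position(s) 2, 9: ozalezorogada
2. f -> v, k -> g, p -> b, s -> z, t -> d / V _ V: no change
surface: ozalezorogada

cell CLASS=un, ASPECT=un, TOR=em:
underlying: f-lezo-ku-da
1. 0 -> a / C _ C: inserts after position(s) 1: falezokuda
2. f -> v, k -> g, p -> b, s -> z, t -> d / V _ V: fires at position(s) 7: falezoguda
surface: falezoguda


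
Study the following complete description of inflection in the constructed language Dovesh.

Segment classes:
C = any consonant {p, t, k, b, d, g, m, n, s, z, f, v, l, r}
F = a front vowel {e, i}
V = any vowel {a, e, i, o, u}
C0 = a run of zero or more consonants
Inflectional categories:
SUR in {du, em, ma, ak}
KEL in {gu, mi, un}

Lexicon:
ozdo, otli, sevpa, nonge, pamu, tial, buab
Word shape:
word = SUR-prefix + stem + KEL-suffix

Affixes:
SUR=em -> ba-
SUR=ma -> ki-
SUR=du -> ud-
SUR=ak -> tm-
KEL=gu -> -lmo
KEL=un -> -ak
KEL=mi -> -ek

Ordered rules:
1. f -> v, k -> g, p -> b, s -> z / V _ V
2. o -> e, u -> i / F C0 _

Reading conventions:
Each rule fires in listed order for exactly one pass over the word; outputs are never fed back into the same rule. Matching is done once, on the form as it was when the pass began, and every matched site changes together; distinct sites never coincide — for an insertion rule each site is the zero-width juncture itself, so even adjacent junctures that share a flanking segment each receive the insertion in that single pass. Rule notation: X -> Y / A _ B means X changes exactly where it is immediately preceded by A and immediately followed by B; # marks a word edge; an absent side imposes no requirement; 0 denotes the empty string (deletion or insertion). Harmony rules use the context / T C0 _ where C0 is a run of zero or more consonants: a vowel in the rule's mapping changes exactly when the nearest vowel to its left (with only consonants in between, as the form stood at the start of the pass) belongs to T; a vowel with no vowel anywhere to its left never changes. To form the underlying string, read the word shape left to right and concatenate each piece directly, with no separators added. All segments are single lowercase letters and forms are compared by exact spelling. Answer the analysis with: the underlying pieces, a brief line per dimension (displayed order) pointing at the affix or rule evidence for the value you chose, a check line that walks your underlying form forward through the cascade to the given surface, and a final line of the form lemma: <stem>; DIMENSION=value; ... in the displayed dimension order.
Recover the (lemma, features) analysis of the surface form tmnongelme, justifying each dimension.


underlying: tm-nonge-lmo
SUR=ak - signalled by the affix tm-
KEL=gu - signalled by the affix -lmo
check: tmnongelmo -> tmnongelmo -> tmnongelme
lemma: nonge; SUR=ak; KEL=gu


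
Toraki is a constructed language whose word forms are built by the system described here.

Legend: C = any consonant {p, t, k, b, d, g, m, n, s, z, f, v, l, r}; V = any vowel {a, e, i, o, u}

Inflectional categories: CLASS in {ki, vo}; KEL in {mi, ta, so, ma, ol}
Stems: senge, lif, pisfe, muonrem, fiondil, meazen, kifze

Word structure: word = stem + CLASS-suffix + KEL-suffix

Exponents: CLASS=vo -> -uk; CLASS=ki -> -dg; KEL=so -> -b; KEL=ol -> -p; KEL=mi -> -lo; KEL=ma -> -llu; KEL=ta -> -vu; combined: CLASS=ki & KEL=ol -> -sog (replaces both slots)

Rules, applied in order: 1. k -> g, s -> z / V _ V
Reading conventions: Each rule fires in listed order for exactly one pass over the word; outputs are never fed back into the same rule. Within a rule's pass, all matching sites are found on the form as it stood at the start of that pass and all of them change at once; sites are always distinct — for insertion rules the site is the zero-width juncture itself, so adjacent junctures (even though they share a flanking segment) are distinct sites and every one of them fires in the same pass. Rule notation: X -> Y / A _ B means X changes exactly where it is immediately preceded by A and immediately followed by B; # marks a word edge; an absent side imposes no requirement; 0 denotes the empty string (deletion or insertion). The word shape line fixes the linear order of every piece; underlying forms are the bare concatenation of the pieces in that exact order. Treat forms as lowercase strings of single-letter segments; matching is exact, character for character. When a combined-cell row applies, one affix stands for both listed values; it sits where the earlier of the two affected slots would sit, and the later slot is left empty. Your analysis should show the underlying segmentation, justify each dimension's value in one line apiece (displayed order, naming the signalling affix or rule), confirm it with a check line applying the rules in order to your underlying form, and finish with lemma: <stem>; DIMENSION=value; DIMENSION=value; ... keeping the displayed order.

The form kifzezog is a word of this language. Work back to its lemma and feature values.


underlying: kifze-sog
CLASS=ki - signalled by the combined affix row
KEL=ol - signalled by the combined affix row
check: kifzesog -> kifzezog
lemma: kifze; CLASS=ki; KEL=ol
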